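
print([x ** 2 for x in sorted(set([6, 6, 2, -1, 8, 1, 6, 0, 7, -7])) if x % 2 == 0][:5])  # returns [0, 4, 36, 64]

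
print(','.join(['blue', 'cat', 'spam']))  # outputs blue,cat,spam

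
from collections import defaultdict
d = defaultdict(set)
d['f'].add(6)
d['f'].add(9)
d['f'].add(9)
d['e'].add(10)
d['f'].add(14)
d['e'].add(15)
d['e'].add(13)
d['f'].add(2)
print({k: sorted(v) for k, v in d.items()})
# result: {'f': [2, 6, 9, 14], 'e': [10, 13, 15]}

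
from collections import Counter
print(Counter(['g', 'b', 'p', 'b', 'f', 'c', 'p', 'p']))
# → Counter({'p': 3, 'b': 2, 'g': 1, 'f': 1, 'c': 1})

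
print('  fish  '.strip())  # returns fish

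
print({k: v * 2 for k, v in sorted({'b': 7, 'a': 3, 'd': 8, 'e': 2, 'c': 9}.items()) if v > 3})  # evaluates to {'b': 14, 'c': 18, 'd': 16}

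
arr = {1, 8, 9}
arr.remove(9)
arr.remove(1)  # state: {8}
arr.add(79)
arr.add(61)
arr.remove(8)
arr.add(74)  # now {61, 74, 79}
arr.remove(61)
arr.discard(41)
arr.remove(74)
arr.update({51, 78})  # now {51, 78, 79}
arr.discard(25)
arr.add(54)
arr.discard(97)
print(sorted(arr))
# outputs [51, 54, 78, 79]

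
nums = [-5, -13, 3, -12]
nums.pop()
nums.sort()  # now [-13, -5, 3]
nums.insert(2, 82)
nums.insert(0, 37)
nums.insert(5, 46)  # [37, -13, -5, 82, 3, 46]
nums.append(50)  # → [37, -13, -5, 82, 3, 46, 50]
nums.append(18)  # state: [37, -13, -5, 82, 3, 46, 50, 18]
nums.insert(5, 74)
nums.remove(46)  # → [37, -13, -5, 82, 3, 74, 50, 18]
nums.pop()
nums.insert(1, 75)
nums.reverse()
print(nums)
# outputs [50, 74, 3, 82, -5, -13, 75, 37]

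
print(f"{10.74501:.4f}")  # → 10.7450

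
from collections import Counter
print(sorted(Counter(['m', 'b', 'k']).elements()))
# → ['b', 'k', 'm']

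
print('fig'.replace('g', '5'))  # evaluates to fi5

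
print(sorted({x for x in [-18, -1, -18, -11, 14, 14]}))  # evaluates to [-18, -11, -1, 14]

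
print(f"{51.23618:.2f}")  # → 51.24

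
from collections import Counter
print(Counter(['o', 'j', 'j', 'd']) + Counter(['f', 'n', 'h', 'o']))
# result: Counter({'o': 2, 'j': 2, 'd': 1, 'f': 1, 'n': 1, 'h': 1})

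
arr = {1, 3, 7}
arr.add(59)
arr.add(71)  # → {1, 3, 7, 59, 71}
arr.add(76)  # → {1, 3, 7, 59, 71, 76}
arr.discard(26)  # {1, 3, 7, 59, 71, 76}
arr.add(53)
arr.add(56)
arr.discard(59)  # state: {1, 3, 7, 53, 56, 71, 76}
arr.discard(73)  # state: {1, 3, 7, 53, 56, 71, 76}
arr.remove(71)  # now {1, 3, 7, 53, 56, 76}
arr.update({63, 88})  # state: {1, 3, 7, 53, 56, 63, 76, 88}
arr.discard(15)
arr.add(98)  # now {1, 3, 7, 53, 56, 63, 76, 88, 98}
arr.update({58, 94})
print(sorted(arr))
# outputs [1, 3, 7, 53, 56, 58, 63, 76, 88, 94, 98]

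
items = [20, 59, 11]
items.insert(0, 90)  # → [90, 20, 59, 11]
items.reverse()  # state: [11, 59, 20, 90]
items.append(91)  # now [11, 59, 20, 90, 91]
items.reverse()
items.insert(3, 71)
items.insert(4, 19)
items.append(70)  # [91, 90, 20, 71, 19, 59, 11, 70]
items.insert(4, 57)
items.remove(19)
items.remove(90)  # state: [91, 20, 71, 57, 59, 11, 70]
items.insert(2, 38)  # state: [91, 20, 38, 71, 57, 59, 11, 70]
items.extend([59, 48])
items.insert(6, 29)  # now [91, 20, 38, 71, 57, 59, 29, 11, 70, 59, 48]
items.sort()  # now [11, 20, 29, 38, 48, 57, 59, 59, 70, 71, 91]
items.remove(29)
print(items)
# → [11, 20, 38, 48, 57, 59, 59, 70, 71, 91]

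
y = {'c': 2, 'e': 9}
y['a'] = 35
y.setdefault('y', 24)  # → 24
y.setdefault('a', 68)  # 35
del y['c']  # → {'e': 9, 'a': 35, 'y': 24}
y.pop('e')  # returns 9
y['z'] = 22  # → {'a': 35, 'y': 24, 'z': 22}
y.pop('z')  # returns 22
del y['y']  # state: {'a': 35}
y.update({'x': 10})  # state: {'a': 35, 'x': 10}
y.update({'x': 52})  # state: {'a': 35, 'x': 52}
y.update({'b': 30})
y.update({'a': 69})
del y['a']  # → {'x': 52, 'b': 30}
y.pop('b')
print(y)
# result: {'x': 52}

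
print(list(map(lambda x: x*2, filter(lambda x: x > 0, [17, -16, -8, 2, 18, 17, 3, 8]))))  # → [34, 4, 36, 34, 6, 16]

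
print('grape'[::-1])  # eparg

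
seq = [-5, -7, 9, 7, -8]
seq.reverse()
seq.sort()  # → [-8, -7, -5, 7, 9]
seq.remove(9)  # [-8, -7, -5, 7]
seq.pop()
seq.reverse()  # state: [-5, -7, -8]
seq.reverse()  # [-8, -7, -5]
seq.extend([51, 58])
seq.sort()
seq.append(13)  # [-8, -7, -5, 51, 58, 13]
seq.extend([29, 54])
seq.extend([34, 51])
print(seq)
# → [-8, -7, -5, 51, 58, 13, 29, 54, 34, 51]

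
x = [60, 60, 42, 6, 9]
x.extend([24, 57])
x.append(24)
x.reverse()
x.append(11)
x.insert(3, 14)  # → [24, 57, 24, 14, 9, 6, 42, 60, 60, 11]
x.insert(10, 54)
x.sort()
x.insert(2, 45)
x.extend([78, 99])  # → [6, 9, 45, 11, 14, 24, 24, 42, 54, 57, 60, 60, 78, 99]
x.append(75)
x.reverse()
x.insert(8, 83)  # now [75, 99, 78, 60, 60, 57, 54, 42, 83, 24, 24, 14, 11, 45, 9, 6]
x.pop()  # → 6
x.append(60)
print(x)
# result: [75, 99, 78, 60, 60, 57, 54, 42, 83, 24, 24, 14, 11, 45, 9, 60]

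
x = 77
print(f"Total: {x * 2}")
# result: Total: 154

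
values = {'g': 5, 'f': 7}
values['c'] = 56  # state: {'g': 5, 'f': 7, 'c': 56}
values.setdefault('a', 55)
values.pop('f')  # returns 7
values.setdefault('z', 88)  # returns 88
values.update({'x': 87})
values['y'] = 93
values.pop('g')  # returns 5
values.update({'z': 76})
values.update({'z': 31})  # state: {'c': 56, 'a': 55, 'z': 31, 'x': 87, 'y': 93}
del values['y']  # {'c': 56, 'a': 55, 'z': 31, 'x': 87}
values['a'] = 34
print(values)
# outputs {'c': 56, 'a': 34, 'z': 31, 'x': 87}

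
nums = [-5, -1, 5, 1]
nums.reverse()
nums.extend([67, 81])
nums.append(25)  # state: [1, 5, -1, -5, 67, 81, 25]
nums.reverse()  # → [25, 81, 67, -5, -1, 5, 1]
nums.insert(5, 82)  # [25, 81, 67, -5, -1, 82, 5, 1]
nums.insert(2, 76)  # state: [25, 81, 76, 67, -5, -1, 82, 5, 1]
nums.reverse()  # [1, 5, 82, -1, -5, 67, 76, 81, 25]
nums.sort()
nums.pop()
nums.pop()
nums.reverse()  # [76, 67, 25, 5, 1, -1, -5]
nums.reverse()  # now [-5, -1, 1, 5, 25, 67, 76]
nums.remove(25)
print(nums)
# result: [-5, -1, 1, 5, 67, 76]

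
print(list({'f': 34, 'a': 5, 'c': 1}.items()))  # [('f', 34), ('a', 5), ('c', 1)]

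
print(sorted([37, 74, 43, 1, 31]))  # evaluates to [1, 31, 37, 43, 74]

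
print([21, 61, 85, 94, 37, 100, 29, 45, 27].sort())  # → None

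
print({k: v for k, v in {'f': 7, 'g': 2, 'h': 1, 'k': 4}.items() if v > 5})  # {'f': 7}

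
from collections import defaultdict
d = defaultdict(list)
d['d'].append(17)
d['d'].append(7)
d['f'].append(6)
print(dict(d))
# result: {'d': [17, 7], 'f': [6]}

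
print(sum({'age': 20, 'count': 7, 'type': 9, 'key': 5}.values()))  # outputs 41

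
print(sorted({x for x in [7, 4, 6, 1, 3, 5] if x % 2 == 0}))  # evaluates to [4, 6]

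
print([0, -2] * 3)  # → [0, -2, 0, -2, 0, -2]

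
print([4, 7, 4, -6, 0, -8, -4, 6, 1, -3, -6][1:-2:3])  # [7, 0, 6]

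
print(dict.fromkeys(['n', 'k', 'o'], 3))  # {'n': 3, 'k': 3, 'o': 3}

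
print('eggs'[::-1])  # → sgge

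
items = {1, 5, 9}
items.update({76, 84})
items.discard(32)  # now {1, 5, 9, 76, 84}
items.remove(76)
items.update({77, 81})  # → {1, 5, 9, 77, 81, 84}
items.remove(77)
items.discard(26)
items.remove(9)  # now {1, 5, 81, 84}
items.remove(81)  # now {1, 5, 84}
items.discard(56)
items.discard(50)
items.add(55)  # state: {1, 5, 55, 84}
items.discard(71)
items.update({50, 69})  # {1, 5, 50, 55, 69, 84}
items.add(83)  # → {1, 5, 50, 55, 69, 83, 84}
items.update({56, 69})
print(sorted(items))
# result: [1, 5, 50, 55, 56, 69, 83, 84]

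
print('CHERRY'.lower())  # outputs cherry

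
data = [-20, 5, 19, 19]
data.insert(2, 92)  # [-20, 5, 92, 19, 19]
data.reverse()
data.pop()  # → -20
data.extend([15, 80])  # [19, 19, 92, 5, 15, 80]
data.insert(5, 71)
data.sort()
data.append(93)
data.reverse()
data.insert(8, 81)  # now [93, 92, 80, 71, 19, 19, 15, 5, 81]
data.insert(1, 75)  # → [93, 75, 92, 80, 71, 19, 19, 15, 5, 81]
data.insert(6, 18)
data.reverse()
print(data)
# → [81, 5, 15, 19, 18, 19, 71, 80, 92, 75, 93]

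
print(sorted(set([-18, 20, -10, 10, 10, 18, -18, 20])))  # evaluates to [-18, -10, 10, 18, 20]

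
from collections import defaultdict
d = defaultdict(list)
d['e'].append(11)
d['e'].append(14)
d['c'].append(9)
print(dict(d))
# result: {'e': [11, 14], 'c': [9]}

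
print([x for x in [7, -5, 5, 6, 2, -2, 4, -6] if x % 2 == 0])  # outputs [6, 2, -2, 4, -6]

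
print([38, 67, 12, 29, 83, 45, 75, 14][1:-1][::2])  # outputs [67, 29, 45]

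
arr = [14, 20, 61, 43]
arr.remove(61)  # [14, 20, 43]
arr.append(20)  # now [14, 20, 43, 20]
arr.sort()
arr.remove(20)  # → [14, 20, 43]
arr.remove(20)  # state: [14, 43]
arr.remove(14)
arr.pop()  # 43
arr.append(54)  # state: [54]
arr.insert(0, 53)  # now [53, 54]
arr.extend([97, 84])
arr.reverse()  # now [84, 97, 54, 53]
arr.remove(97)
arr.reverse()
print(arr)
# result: [53, 54, 84]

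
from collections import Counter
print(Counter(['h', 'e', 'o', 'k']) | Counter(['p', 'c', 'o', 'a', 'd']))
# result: Counter({'h': 1, 'e': 1, 'o': 1, 'k': 1, 'p': 1, 'c': 1, 'a': 1, 'd': 1})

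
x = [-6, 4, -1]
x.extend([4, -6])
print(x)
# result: [-6, 4, -1, 4, -6]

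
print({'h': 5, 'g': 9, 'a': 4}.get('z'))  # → None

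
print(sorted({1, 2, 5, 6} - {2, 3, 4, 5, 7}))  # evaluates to [1, 6]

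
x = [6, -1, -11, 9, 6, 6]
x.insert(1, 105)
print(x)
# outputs [6, 105, -1, -11, 9, 6, 6]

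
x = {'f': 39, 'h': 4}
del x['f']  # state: {'h': 4}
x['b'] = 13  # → {'h': 4, 'b': 13}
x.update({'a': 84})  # {'h': 4, 'b': 13, 'a': 84}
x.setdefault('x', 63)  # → 63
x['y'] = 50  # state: {'h': 4, 'b': 13, 'a': 84, 'x': 63, 'y': 50}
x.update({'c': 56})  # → {'h': 4, 'b': 13, 'a': 84, 'x': 63, 'y': 50, 'c': 56}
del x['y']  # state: {'h': 4, 'b': 13, 'a': 84, 'x': 63, 'c': 56}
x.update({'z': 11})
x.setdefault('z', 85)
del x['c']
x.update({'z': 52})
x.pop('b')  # 13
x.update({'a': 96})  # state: {'h': 4, 'a': 96, 'x': 63, 'z': 52}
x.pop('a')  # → 96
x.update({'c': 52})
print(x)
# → {'h': 4, 'x': 63, 'z': 52, 'c': 52}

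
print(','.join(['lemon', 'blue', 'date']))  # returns lemon,blue,date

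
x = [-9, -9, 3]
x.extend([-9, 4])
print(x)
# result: [-9, -9, 3, -9, 4]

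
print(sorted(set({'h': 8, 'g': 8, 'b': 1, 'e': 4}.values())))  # [1, 4, 8]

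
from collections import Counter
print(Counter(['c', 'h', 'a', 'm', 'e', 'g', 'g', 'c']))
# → Counter({'c': 2, 'g': 2, 'h': 1, 'a': 1, 'm': 1, 'e': 1})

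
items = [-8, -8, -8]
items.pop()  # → -8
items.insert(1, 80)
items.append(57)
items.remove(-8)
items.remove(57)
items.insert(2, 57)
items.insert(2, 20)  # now [80, -8, 20, 57]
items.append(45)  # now [80, -8, 20, 57, 45]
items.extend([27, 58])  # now [80, -8, 20, 57, 45, 27, 58]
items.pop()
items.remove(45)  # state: [80, -8, 20, 57, 27]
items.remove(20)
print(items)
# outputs [80, -8, 57, 27]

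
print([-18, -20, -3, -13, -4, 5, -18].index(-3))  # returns 2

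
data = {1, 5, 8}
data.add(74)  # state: {1, 5, 8, 74}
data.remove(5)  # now {1, 8, 74}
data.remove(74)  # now {1, 8}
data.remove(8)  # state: {1}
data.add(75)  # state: {1, 75}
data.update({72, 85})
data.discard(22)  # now {1, 72, 75, 85}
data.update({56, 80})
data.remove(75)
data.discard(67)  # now {1, 56, 72, 80, 85}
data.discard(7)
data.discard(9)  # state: {1, 56, 72, 80, 85}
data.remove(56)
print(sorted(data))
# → [1, 72, 80, 85]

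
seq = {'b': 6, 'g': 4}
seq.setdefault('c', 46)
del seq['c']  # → {'b': 6, 'g': 4}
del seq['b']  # {'g': 4}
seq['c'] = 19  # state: {'g': 4, 'c': 19}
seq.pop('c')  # 19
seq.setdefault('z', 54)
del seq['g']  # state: {'z': 54}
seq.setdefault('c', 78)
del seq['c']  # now {'z': 54}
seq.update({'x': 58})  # {'z': 54, 'x': 58}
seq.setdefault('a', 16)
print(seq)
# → {'z': 54, 'x': 58, 'a': 16}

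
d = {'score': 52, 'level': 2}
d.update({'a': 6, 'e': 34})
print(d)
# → {'score': 52, 'level': 2, 'a': 6, 'e': 34}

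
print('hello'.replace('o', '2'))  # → hell2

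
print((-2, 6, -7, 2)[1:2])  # (6,)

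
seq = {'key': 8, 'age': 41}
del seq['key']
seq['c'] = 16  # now {'age': 41, 'c': 16}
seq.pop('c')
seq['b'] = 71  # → {'age': 41, 'b': 71}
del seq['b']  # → {'age': 41}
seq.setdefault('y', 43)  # 43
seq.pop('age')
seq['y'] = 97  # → {'y': 97}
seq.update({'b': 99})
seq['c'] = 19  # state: {'y': 97, 'b': 99, 'c': 19}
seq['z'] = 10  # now {'y': 97, 'b': 99, 'c': 19, 'z': 10}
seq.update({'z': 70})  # {'y': 97, 'b': 99, 'c': 19, 'z': 70}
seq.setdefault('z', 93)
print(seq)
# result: {'y': 97, 'b': 99, 'c': 19, 'z': 70}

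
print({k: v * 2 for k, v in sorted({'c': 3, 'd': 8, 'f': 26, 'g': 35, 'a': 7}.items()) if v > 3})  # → {'a': 14, 'd': 16, 'f': 52, 'g': 70}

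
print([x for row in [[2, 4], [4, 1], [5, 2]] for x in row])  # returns [2, 4, 4, 1, 5, 2]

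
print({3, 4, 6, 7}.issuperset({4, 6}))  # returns True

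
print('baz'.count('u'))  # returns 0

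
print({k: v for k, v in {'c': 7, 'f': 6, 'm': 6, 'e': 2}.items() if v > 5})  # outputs {'c': 7, 'f': 6, 'm': 6}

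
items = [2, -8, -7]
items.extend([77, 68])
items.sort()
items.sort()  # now [-8, -7, 2, 68, 77]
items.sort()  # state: [-8, -7, 2, 68, 77]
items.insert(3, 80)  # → [-8, -7, 2, 80, 68, 77]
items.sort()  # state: [-8, -7, 2, 68, 77, 80]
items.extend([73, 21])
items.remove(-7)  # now [-8, 2, 68, 77, 80, 73, 21]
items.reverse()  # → [21, 73, 80, 77, 68, 2, -8]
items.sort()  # [-8, 2, 21, 68, 73, 77, 80]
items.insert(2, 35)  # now [-8, 2, 35, 21, 68, 73, 77, 80]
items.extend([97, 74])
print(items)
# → [-8, 2, 35, 21, 68, 73, 77, 80, 97, 74]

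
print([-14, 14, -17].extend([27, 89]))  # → None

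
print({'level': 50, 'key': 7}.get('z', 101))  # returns 101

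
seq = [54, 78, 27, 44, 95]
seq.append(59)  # [54, 78, 27, 44, 95, 59]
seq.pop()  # 59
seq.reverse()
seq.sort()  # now [27, 44, 54, 78, 95]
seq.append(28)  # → [27, 44, 54, 78, 95, 28]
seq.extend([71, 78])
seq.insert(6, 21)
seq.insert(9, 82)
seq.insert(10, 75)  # [27, 44, 54, 78, 95, 28, 21, 71, 78, 82, 75]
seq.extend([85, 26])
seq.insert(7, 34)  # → [27, 44, 54, 78, 95, 28, 21, 34, 71, 78, 82, 75, 85, 26]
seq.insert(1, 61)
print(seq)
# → [27, 61, 44, 54, 78, 95, 28, 21, 34, 71, 78, 82, 75, 85, 26]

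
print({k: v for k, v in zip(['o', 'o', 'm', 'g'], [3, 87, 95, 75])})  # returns {'o': 87, 'm': 95, 'g': 75}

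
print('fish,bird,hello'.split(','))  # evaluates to ['fish', 'bird', 'hello']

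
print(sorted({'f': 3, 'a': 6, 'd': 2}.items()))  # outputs [('a', 6), ('d', 2), ('f', 3)]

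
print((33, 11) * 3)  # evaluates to (33, 11, 33, 11, 33, 11)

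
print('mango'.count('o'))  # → 1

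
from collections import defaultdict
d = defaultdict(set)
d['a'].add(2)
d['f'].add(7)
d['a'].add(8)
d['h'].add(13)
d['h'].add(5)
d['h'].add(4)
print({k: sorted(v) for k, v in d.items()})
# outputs {'a': [2, 8], 'f': [7], 'h': [4, 5, 13]}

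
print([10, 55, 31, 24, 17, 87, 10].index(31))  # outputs 2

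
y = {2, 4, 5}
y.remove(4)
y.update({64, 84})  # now {2, 5, 64, 84}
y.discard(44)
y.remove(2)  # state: {5, 64, 84}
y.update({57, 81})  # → {5, 57, 64, 81, 84}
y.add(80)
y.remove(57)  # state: {5, 64, 80, 81, 84}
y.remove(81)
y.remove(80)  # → {5, 64, 84}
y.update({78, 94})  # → {5, 64, 78, 84, 94}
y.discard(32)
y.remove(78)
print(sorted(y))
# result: [5, 64, 84, 94]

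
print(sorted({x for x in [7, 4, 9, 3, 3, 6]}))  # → [3, 4, 6, 7, 9]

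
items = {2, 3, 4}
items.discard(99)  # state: {2, 3, 4}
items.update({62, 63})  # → {2, 3, 4, 62, 63}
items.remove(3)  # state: {2, 4, 62, 63}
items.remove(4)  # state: {2, 62, 63}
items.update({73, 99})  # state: {2, 62, 63, 73, 99}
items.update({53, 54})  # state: {2, 53, 54, 62, 63, 73, 99}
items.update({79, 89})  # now {2, 53, 54, 62, 63, 73, 79, 89, 99}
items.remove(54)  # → {2, 53, 62, 63, 73, 79, 89, 99}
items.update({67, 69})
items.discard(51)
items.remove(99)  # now {2, 53, 62, 63, 67, 69, 73, 79, 89}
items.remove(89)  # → {2, 53, 62, 63, 67, 69, 73, 79}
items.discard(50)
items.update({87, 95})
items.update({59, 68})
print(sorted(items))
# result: [2, 53, 59, 62, 63, 67, 68, 69, 73, 79, 87, 95]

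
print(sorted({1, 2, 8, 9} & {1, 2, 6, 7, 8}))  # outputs [1, 2, 8]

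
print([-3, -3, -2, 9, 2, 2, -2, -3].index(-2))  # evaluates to 2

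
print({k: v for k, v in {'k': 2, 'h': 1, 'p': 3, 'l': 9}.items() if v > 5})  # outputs {'l': 9}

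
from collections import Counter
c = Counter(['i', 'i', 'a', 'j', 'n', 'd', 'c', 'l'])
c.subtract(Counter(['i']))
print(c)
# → Counter({'i': 1, 'a': 1, 'j': 1, 'n': 1, 'd': 1, 'c': 1, 'l': 1})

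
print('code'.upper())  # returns CODE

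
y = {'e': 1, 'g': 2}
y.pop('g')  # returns 2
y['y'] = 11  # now {'e': 1, 'y': 11}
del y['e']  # {'y': 11}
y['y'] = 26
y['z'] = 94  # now {'y': 26, 'z': 94}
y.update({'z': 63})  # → {'y': 26, 'z': 63}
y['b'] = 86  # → {'y': 26, 'z': 63, 'b': 86}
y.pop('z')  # 63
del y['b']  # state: {'y': 26}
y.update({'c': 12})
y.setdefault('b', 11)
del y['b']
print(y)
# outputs {'y': 26, 'c': 12}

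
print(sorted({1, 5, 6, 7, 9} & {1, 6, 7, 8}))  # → [1, 6, 7]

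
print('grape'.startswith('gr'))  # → True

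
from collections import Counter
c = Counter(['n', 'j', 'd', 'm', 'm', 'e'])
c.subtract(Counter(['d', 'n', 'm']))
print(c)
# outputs Counter({'j': 1, 'm': 1, 'e': 1, 'n': 0, 'd': 0})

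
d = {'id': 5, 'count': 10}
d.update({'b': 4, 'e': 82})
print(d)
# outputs {'id': 5, 'count': 10, 'b': 4, 'e': 82}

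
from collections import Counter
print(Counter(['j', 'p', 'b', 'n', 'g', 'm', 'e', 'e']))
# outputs Counter({'e': 2, 'j': 1, 'p': 1, 'b': 1, 'n': 1, 'g': 1, 'm': 1})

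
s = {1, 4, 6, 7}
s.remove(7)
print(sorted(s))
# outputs [1, 4, 6]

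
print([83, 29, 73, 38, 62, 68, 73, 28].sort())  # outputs None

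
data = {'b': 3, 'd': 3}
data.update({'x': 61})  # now {'b': 3, 'd': 3, 'x': 61}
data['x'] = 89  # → {'b': 3, 'd': 3, 'x': 89}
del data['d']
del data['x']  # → {'b': 3}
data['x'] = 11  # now {'b': 3, 'x': 11}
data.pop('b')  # 3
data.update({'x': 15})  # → {'x': 15}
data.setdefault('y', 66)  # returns 66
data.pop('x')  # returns 15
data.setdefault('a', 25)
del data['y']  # {'a': 25}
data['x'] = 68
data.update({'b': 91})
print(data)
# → {'a': 25, 'x': 68, 'b': 91}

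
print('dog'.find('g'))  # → 2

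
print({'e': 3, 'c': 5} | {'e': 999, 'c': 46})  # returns {'e': 999, 'c': 46}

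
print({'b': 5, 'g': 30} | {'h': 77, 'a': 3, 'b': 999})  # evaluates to {'b': 999, 'g': 30, 'h': 77, 'a': 3}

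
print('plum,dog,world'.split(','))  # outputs ['plum', 'dog', 'world']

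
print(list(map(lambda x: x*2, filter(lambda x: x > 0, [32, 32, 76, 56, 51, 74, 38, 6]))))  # [64, 64, 152, 112, 102, 148, 76, 12]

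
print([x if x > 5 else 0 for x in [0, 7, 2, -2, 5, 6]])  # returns [0, 7, 0, 0, 0, 6]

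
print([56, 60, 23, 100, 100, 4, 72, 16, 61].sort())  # None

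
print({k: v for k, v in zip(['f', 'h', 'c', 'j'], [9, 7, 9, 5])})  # {'f': 9, 'h': 7, 'c': 9, 'j': 5}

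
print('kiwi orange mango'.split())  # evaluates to ['kiwi', 'orange', 'mango']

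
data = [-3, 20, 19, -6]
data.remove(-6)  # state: [-3, 20, 19]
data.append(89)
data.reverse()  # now [89, 19, 20, -3]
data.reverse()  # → [-3, 20, 19, 89]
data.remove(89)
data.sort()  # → [-3, 19, 20]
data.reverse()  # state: [20, 19, -3]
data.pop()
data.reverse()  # [19, 20]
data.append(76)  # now [19, 20, 76]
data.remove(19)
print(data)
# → [20, 76]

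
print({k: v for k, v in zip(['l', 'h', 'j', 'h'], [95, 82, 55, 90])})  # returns {'l': 95, 'h': 90, 'j': 55}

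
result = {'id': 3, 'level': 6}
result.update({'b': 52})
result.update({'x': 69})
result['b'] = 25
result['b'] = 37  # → {'id': 3, 'level': 6, 'b': 37, 'x': 69}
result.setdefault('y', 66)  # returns 66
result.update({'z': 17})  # {'id': 3, 'level': 6, 'b': 37, 'x': 69, 'y': 66, 'z': 17}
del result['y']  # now {'id': 3, 'level': 6, 'b': 37, 'x': 69, 'z': 17}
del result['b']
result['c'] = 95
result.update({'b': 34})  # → {'id': 3, 'level': 6, 'x': 69, 'z': 17, 'c': 95, 'b': 34}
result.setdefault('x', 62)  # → 69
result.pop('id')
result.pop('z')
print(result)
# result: {'level': 6, 'x': 69, 'c': 95, 'b': 34}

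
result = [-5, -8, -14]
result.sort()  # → [-14, -8, -5]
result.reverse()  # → [-5, -8, -14]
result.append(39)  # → [-5, -8, -14, 39]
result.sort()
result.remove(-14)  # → [-8, -5, 39]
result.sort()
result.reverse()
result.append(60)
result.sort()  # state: [-8, -5, 39, 60]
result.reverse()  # [60, 39, -5, -8]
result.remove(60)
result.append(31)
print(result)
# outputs [39, -5, -8, 31]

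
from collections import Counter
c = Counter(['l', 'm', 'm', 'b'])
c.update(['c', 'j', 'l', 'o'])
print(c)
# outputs Counter({'l': 2, 'm': 2, 'b': 1, 'c': 1, 'j': 1, 'o': 1})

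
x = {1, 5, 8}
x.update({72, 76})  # {1, 5, 8, 72, 76}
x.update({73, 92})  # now {1, 5, 8, 72, 73, 76, 92}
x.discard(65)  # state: {1, 5, 8, 72, 73, 76, 92}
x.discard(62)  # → {1, 5, 8, 72, 73, 76, 92}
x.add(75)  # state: {1, 5, 8, 72, 73, 75, 76, 92}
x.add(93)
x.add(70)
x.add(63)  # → {1, 5, 8, 63, 70, 72, 73, 75, 76, 92, 93}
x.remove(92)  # {1, 5, 8, 63, 70, 72, 73, 75, 76, 93}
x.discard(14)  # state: {1, 5, 8, 63, 70, 72, 73, 75, 76, 93}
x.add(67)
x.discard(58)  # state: {1, 5, 8, 63, 67, 70, 72, 73, 75, 76, 93}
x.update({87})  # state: {1, 5, 8, 63, 67, 70, 72, 73, 75, 76, 87, 93}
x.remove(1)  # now {5, 8, 63, 67, 70, 72, 73, 75, 76, 87, 93}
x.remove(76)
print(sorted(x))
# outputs [5, 8, 63, 67, 70, 72, 73, 75, 87, 93]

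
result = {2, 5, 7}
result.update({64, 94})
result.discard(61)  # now {2, 5, 7, 64, 94}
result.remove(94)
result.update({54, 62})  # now {2, 5, 7, 54, 62, 64}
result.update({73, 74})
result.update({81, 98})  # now {2, 5, 7, 54, 62, 64, 73, 74, 81, 98}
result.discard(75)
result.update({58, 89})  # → {2, 5, 7, 54, 58, 62, 64, 73, 74, 81, 89, 98}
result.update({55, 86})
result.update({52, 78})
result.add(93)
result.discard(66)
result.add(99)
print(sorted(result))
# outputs [2, 5, 7, 52, 54, 55, 58, 62, 64, 73, 74, 78, 81, 86, 89, 93, 98, 99]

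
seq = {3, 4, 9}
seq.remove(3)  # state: {4, 9}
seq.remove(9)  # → {4}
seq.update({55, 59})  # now {4, 55, 59}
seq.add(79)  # {4, 55, 59, 79}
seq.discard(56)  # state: {4, 55, 59, 79}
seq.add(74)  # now {4, 55, 59, 74, 79}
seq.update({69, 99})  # {4, 55, 59, 69, 74, 79, 99}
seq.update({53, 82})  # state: {4, 53, 55, 59, 69, 74, 79, 82, 99}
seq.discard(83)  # {4, 53, 55, 59, 69, 74, 79, 82, 99}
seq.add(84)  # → {4, 53, 55, 59, 69, 74, 79, 82, 84, 99}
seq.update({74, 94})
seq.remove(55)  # {4, 53, 59, 69, 74, 79, 82, 84, 94, 99}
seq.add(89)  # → {4, 53, 59, 69, 74, 79, 82, 84, 89, 94, 99}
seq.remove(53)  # {4, 59, 69, 74, 79, 82, 84, 89, 94, 99}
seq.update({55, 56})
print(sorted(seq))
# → [4, 55, 56, 59, 69, 74, 79, 82, 84, 89, 94, 99]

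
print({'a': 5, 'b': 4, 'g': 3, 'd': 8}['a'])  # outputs 5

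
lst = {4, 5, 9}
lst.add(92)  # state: {4, 5, 9, 92}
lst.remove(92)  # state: {4, 5, 9}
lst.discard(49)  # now {4, 5, 9}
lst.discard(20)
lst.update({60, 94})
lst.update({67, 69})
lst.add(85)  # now {4, 5, 9, 60, 67, 69, 85, 94}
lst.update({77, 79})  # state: {4, 5, 9, 60, 67, 69, 77, 79, 85, 94}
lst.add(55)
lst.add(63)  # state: {4, 5, 9, 55, 60, 63, 67, 69, 77, 79, 85, 94}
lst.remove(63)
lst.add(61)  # {4, 5, 9, 55, 60, 61, 67, 69, 77, 79, 85, 94}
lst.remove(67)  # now {4, 5, 9, 55, 60, 61, 69, 77, 79, 85, 94}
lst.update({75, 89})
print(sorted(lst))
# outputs [4, 5, 9, 55, 60, 61, 69, 75, 77, 79, 85, 89, 94]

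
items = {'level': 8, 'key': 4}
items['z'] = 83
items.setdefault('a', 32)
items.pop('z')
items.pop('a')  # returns 32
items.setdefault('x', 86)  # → 86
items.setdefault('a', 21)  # 21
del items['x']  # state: {'level': 8, 'key': 4, 'a': 21}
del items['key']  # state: {'level': 8, 'a': 21}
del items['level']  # {'a': 21}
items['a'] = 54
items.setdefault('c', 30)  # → 30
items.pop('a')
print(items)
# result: {'c': 30}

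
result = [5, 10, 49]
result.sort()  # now [5, 10, 49]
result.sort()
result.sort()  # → [5, 10, 49]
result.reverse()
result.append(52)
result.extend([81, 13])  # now [49, 10, 5, 52, 81, 13]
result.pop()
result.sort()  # [5, 10, 49, 52, 81]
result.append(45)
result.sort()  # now [5, 10, 45, 49, 52, 81]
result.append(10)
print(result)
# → [5, 10, 45, 49, 52, 81, 10]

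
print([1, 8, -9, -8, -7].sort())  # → None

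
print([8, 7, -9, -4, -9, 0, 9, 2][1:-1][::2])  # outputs [7, -4, 0]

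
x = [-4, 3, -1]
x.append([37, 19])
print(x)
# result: [-4, 3, -1, [37, 19]]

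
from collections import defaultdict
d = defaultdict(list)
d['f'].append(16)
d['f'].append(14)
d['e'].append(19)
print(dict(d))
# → {'f': [16, 14], 'e': [19]}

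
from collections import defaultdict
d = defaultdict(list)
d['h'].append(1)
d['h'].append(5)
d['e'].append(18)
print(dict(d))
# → {'h': [1, 5], 'e': [18]}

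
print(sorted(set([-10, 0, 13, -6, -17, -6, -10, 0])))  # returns [-17, -10, -6, 0, 13]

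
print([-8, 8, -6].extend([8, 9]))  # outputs None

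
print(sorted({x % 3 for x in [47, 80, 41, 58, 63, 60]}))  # [0, 1, 2]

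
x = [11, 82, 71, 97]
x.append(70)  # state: [11, 82, 71, 97, 70]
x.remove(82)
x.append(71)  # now [11, 71, 97, 70, 71]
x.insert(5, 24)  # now [11, 71, 97, 70, 71, 24]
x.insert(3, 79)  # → [11, 71, 97, 79, 70, 71, 24]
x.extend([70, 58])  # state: [11, 71, 97, 79, 70, 71, 24, 70, 58]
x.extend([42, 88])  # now [11, 71, 97, 79, 70, 71, 24, 70, 58, 42, 88]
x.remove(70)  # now [11, 71, 97, 79, 71, 24, 70, 58, 42, 88]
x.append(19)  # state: [11, 71, 97, 79, 71, 24, 70, 58, 42, 88, 19]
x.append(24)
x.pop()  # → 24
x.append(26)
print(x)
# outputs [11, 71, 97, 79, 71, 24, 70, 58, 42, 88, 19, 26]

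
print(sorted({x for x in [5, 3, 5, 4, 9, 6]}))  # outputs [3, 4, 5, 6, 9]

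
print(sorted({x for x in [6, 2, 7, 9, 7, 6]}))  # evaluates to [2, 6, 7, 9]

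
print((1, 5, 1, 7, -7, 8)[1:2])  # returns (5,)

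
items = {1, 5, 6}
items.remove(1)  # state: {5, 6}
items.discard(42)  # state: {5, 6}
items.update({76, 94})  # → {5, 6, 76, 94}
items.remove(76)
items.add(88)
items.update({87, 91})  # {5, 6, 87, 88, 91, 94}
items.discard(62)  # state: {5, 6, 87, 88, 91, 94}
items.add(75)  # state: {5, 6, 75, 87, 88, 91, 94}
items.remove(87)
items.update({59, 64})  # {5, 6, 59, 64, 75, 88, 91, 94}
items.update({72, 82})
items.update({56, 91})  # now {5, 6, 56, 59, 64, 72, 75, 82, 88, 91, 94}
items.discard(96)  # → {5, 6, 56, 59, 64, 72, 75, 82, 88, 91, 94}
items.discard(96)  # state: {5, 6, 56, 59, 64, 72, 75, 82, 88, 91, 94}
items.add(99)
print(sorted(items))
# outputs [5, 6, 56, 59, 64, 72, 75, 82, 88, 91, 94, 99]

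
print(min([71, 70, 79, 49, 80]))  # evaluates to 49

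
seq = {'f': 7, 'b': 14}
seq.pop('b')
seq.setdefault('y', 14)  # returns 14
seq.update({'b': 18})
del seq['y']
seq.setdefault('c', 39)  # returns 39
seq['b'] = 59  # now {'f': 7, 'b': 59, 'c': 39}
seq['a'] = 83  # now {'f': 7, 'b': 59, 'c': 39, 'a': 83}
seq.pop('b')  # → 59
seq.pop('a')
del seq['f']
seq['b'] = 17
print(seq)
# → {'c': 39, 'b': 17}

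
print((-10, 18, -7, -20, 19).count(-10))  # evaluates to 1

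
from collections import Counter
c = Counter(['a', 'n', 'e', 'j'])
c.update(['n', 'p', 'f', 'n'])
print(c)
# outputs Counter({'n': 3, 'a': 1, 'e': 1, 'j': 1, 'p': 1, 'f': 1})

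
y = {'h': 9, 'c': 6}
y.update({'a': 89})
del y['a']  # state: {'h': 9, 'c': 6}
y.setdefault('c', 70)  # 6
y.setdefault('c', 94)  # 6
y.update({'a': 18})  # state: {'h': 9, 'c': 6, 'a': 18}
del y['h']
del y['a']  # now {'c': 6}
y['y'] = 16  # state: {'c': 6, 'y': 16}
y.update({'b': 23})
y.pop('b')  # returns 23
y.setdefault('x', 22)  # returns 22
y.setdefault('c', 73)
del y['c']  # {'y': 16, 'x': 22}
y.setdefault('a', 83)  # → 83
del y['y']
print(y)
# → {'x': 22, 'a': 83}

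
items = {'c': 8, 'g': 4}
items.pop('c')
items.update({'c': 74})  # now {'g': 4, 'c': 74}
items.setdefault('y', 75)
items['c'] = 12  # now {'g': 4, 'c': 12, 'y': 75}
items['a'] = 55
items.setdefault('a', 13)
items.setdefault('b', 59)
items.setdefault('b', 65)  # 59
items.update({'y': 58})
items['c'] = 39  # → {'g': 4, 'c': 39, 'y': 58, 'a': 55, 'b': 59}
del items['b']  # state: {'g': 4, 'c': 39, 'y': 58, 'a': 55}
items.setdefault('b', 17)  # 17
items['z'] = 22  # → {'g': 4, 'c': 39, 'y': 58, 'a': 55, 'b': 17, 'z': 22}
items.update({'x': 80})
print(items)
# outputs {'g': 4, 'c': 39, 'y': 58, 'a': 55, 'b': 17, 'z': 22, 'x': 80}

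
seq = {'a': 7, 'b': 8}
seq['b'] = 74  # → {'a': 7, 'b': 74}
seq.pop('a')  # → 7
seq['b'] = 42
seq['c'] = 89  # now {'b': 42, 'c': 89}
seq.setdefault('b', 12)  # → 42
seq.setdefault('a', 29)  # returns 29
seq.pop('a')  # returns 29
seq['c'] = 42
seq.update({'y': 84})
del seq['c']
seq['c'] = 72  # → {'b': 42, 'y': 84, 'c': 72}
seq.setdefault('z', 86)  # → 86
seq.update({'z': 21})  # {'b': 42, 'y': 84, 'c': 72, 'z': 21}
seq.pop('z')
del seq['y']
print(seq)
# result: {'b': 42, 'c': 72}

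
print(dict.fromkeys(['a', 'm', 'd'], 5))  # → {'a': 5, 'm': 5, 'd': 5}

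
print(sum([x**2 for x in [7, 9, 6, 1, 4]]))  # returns 183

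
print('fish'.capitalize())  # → Fish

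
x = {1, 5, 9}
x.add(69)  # {1, 5, 9, 69}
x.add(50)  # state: {1, 5, 9, 50, 69}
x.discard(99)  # {1, 5, 9, 50, 69}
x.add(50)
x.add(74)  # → {1, 5, 9, 50, 69, 74}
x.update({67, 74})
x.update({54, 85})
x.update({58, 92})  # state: {1, 5, 9, 50, 54, 58, 67, 69, 74, 85, 92}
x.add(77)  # {1, 5, 9, 50, 54, 58, 67, 69, 74, 77, 85, 92}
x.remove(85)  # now {1, 5, 9, 50, 54, 58, 67, 69, 74, 77, 92}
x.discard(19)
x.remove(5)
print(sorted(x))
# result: [1, 9, 50, 54, 58, 67, 69, 74, 77, 92]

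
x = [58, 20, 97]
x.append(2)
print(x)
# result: [58, 20, 97, 2]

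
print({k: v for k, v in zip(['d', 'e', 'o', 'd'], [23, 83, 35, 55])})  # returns {'d': 55, 'e': 83, 'o': 35}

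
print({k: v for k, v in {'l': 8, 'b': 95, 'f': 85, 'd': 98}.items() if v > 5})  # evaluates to {'l': 8, 'b': 95, 'f': 85, 'd': 98}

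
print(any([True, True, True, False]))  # True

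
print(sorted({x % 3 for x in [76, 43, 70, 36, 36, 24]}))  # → [0, 1]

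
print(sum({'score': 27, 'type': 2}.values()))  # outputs 29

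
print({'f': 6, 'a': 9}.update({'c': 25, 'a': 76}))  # None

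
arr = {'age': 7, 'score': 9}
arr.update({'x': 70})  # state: {'age': 7, 'score': 9, 'x': 70}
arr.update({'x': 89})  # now {'age': 7, 'score': 9, 'x': 89}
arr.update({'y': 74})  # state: {'age': 7, 'score': 9, 'x': 89, 'y': 74}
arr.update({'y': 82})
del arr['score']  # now {'age': 7, 'x': 89, 'y': 82}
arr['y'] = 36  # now {'age': 7, 'x': 89, 'y': 36}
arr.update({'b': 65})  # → {'age': 7, 'x': 89, 'y': 36, 'b': 65}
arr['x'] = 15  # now {'age': 7, 'x': 15, 'y': 36, 'b': 65}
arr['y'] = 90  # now {'age': 7, 'x': 15, 'y': 90, 'b': 65}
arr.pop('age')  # 7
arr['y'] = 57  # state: {'x': 15, 'y': 57, 'b': 65}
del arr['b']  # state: {'x': 15, 'y': 57}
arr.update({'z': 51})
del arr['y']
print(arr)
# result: {'x': 15, 'z': 51}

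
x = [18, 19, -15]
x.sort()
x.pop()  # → 19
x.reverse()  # [18, -15]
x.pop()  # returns -15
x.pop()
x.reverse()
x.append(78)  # [78]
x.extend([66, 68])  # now [78, 66, 68]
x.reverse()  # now [68, 66, 78]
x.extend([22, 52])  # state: [68, 66, 78, 22, 52]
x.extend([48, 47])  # [68, 66, 78, 22, 52, 48, 47]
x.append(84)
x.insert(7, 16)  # [68, 66, 78, 22, 52, 48, 47, 16, 84]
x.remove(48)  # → [68, 66, 78, 22, 52, 47, 16, 84]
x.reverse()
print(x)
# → [84, 16, 47, 52, 22, 78, 66, 68]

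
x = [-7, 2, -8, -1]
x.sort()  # [-8, -7, -1, 2]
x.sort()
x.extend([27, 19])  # [-8, -7, -1, 2, 27, 19]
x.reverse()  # [19, 27, 2, -1, -7, -8]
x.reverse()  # [-8, -7, -1, 2, 27, 19]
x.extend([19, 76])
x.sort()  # [-8, -7, -1, 2, 19, 19, 27, 76]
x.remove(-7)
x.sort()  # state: [-8, -1, 2, 19, 19, 27, 76]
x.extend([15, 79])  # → [-8, -1, 2, 19, 19, 27, 76, 15, 79]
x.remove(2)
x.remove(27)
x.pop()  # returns 79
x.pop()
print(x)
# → [-8, -1, 19, 19, 76]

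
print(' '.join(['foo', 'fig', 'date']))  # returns foo fig date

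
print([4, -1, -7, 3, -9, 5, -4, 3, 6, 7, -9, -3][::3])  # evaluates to [4, 3, -4, 7]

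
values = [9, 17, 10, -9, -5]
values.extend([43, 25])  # [9, 17, 10, -9, -5, 43, 25]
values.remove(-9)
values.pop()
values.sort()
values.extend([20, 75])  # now [-5, 9, 10, 17, 43, 20, 75]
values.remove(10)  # [-5, 9, 17, 43, 20, 75]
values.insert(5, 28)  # [-5, 9, 17, 43, 20, 28, 75]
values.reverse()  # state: [75, 28, 20, 43, 17, 9, -5]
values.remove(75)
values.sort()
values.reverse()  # [43, 28, 20, 17, 9, -5]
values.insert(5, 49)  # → [43, 28, 20, 17, 9, 49, -5]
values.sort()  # [-5, 9, 17, 20, 28, 43, 49]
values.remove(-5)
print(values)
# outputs [9, 17, 20, 28, 43, 49]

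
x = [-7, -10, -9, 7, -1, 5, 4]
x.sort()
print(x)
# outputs [-10, -9, -7, -1, 4, 5, 7]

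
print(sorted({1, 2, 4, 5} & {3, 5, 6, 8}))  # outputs [5]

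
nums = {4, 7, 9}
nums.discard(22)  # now {4, 7, 9}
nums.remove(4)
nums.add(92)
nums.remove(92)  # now {7, 9}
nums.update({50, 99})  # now {7, 9, 50, 99}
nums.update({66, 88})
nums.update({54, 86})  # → {7, 9, 50, 54, 66, 86, 88, 99}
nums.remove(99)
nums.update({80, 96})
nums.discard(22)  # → {7, 9, 50, 54, 66, 80, 86, 88, 96}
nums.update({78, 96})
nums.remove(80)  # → {7, 9, 50, 54, 66, 78, 86, 88, 96}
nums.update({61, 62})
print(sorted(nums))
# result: [7, 9, 50, 54, 61, 62, 66, 78, 86, 88, 96]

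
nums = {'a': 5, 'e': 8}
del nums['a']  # {'e': 8}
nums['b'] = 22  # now {'e': 8, 'b': 22}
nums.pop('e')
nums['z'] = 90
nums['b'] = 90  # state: {'b': 90, 'z': 90}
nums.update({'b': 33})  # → {'b': 33, 'z': 90}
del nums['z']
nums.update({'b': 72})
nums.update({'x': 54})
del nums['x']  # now {'b': 72}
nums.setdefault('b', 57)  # 72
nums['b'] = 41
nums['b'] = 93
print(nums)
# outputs {'b': 93}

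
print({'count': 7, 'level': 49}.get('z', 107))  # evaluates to 107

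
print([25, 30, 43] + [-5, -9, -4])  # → [25, 30, 43, -5, -9, -4]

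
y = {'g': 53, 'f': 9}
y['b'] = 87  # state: {'g': 53, 'f': 9, 'b': 87}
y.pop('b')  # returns 87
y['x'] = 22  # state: {'g': 53, 'f': 9, 'x': 22}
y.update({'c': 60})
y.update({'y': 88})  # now {'g': 53, 'f': 9, 'x': 22, 'c': 60, 'y': 88}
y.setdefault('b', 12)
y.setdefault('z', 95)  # 95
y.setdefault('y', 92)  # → 88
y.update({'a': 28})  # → {'g': 53, 'f': 9, 'x': 22, 'c': 60, 'y': 88, 'b': 12, 'z': 95, 'a': 28}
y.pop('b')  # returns 12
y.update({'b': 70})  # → {'g': 53, 'f': 9, 'x': 22, 'c': 60, 'y': 88, 'z': 95, 'a': 28, 'b': 70}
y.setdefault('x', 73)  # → 22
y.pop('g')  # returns 53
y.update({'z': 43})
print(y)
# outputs {'f': 9, 'x': 22, 'c': 60, 'y': 88, 'z': 43, 'a': 28, 'b': 70}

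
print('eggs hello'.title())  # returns Eggs Hello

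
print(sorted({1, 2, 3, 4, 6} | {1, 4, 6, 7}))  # [1, 2, 3, 4, 6, 7]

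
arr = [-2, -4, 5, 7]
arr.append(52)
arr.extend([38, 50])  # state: [-2, -4, 5, 7, 52, 38, 50]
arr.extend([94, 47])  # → [-2, -4, 5, 7, 52, 38, 50, 94, 47]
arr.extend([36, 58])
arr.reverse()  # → [58, 36, 47, 94, 50, 38, 52, 7, 5, -4, -2]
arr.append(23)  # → [58, 36, 47, 94, 50, 38, 52, 7, 5, -4, -2, 23]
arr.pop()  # 23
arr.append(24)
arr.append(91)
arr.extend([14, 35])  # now [58, 36, 47, 94, 50, 38, 52, 7, 5, -4, -2, 24, 91, 14, 35]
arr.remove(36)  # [58, 47, 94, 50, 38, 52, 7, 5, -4, -2, 24, 91, 14, 35]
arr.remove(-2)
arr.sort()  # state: [-4, 5, 7, 14, 24, 35, 38, 47, 50, 52, 58, 91, 94]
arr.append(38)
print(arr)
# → [-4, 5, 7, 14, 24, 35, 38, 47, 50, 52, 58, 91, 94, 38]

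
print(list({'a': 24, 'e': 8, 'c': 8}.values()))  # [24, 8, 8]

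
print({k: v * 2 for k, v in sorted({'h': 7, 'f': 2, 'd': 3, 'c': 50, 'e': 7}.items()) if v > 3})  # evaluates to {'c': 100, 'e': 14, 'h': 14}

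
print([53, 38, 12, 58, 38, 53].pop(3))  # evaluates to 58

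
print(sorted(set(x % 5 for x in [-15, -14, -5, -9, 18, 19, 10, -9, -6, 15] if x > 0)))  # [0, 3, 4]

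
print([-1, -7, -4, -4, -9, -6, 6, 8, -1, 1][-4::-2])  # [6, -9, -4, -1]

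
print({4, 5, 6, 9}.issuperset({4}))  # True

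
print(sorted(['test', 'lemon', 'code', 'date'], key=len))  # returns ['test', 'code', 'date', 'lemon']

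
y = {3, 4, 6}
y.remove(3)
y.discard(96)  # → {4, 6}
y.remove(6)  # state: {4}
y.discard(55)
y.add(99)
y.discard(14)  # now {4, 99}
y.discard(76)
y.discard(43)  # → {4, 99}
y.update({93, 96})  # {4, 93, 96, 99}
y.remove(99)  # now {4, 93, 96}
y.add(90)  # {4, 90, 93, 96}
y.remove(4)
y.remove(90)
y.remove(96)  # {93}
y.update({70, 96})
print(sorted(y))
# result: [70, 93, 96]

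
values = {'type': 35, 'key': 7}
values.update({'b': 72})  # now {'type': 35, 'key': 7, 'b': 72}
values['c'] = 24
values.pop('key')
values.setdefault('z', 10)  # 10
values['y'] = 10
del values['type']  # {'b': 72, 'c': 24, 'z': 10, 'y': 10}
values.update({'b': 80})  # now {'b': 80, 'c': 24, 'z': 10, 'y': 10}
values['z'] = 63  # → {'b': 80, 'c': 24, 'z': 63, 'y': 10}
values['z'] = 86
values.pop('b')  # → 80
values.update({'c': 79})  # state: {'c': 79, 'z': 86, 'y': 10}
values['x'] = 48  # {'c': 79, 'z': 86, 'y': 10, 'x': 48}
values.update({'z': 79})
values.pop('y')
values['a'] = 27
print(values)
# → {'c': 79, 'z': 79, 'x': 48, 'a': 27}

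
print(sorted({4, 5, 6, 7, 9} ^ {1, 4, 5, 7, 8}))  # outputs [1, 6, 8, 9]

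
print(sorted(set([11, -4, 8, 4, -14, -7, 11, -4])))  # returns [-14, -7, -4, 4, 8, 11]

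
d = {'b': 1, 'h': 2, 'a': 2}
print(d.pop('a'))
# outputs 2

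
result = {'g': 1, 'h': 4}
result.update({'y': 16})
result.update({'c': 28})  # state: {'g': 1, 'h': 4, 'y': 16, 'c': 28}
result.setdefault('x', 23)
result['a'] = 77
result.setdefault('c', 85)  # 28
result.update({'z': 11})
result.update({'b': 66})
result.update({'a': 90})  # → {'g': 1, 'h': 4, 'y': 16, 'c': 28, 'x': 23, 'a': 90, 'z': 11, 'b': 66}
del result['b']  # {'g': 1, 'h': 4, 'y': 16, 'c': 28, 'x': 23, 'a': 90, 'z': 11}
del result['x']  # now {'g': 1, 'h': 4, 'y': 16, 'c': 28, 'a': 90, 'z': 11}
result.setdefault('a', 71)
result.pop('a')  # 90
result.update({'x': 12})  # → {'g': 1, 'h': 4, 'y': 16, 'c': 28, 'z': 11, 'x': 12}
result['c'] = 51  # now {'g': 1, 'h': 4, 'y': 16, 'c': 51, 'z': 11, 'x': 12}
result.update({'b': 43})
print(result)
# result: {'g': 1, 'h': 4, 'y': 16, 'c': 51, 'z': 11, 'x': 12, 'b': 43}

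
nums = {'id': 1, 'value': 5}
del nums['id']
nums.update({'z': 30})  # {'value': 5, 'z': 30}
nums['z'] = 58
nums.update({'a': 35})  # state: {'value': 5, 'z': 58, 'a': 35}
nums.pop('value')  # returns 5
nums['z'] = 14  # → {'z': 14, 'a': 35}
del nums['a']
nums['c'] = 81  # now {'z': 14, 'c': 81}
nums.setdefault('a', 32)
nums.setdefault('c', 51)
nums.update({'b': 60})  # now {'z': 14, 'c': 81, 'a': 32, 'b': 60}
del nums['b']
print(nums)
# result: {'z': 14, 'c': 81, 'a': 32}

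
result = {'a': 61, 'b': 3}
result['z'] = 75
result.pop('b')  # 3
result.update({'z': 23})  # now {'a': 61, 'z': 23}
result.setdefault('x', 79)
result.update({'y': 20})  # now {'a': 61, 'z': 23, 'x': 79, 'y': 20}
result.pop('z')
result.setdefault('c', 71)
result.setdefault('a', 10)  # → 61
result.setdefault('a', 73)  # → 61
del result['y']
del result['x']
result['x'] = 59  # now {'a': 61, 'c': 71, 'x': 59}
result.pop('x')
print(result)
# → {'a': 61, 'c': 71}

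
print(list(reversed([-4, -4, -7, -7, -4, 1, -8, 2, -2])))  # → [-2, 2, -8, 1, -4, -7, -7, -4, -4]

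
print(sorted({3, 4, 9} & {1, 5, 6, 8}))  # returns []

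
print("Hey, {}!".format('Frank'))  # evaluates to Hey, Frank!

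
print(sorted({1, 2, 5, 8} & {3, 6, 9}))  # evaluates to []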